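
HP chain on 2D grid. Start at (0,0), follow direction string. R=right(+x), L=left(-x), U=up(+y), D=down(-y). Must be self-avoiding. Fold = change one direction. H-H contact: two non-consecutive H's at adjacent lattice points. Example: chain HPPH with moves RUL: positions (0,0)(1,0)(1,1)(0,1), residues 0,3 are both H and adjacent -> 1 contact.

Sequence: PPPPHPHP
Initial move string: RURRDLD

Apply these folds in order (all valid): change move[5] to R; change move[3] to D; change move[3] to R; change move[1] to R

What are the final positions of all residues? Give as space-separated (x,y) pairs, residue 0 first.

Answer: (0,0) (1,0) (2,0) (3,0) (4,0) (4,-1) (5,-1) (5,-2)

Derivation:
Initial moves: RURRDLD
Fold: move[5]->R => RURRDRD (positions: [(0, 0), (1, 0), (1, 1), (2, 1), (3, 1), (3, 0), (4, 0), (4, -1)])
Fold: move[3]->D => RURDDRD (positions: [(0, 0), (1, 0), (1, 1), (2, 1), (2, 0), (2, -1), (3, -1), (3, -2)])
Fold: move[3]->R => RURRDRD (positions: [(0, 0), (1, 0), (1, 1), (2, 1), (3, 1), (3, 0), (4, 0), (4, -1)])
Fold: move[1]->R => RRRRDRD (positions: [(0, 0), (1, 0), (2, 0), (3, 0), (4, 0), (4, -1), (5, -1), (5, -2)])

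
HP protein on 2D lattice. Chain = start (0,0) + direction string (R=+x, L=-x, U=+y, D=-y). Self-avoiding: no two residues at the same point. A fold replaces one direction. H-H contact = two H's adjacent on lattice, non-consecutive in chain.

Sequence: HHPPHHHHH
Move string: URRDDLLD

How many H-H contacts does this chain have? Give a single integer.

Positions: [(0, 0), (0, 1), (1, 1), (2, 1), (2, 0), (2, -1), (1, -1), (0, -1), (0, -2)]
H-H contact: residue 0 @(0,0) - residue 7 @(0, -1)

Answer: 1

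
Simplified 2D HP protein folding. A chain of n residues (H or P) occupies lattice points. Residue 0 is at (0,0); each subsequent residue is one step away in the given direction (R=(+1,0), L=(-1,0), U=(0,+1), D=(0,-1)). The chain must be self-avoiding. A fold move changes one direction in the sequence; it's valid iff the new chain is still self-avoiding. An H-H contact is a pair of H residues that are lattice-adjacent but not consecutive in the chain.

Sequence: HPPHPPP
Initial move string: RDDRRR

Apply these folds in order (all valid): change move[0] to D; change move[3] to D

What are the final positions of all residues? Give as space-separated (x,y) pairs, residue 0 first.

Answer: (0,0) (0,-1) (0,-2) (0,-3) (0,-4) (1,-4) (2,-4)

Derivation:
Initial moves: RDDRRR
Fold: move[0]->D => DDDRRR (positions: [(0, 0), (0, -1), (0, -2), (0, -3), (1, -3), (2, -3), (3, -3)])
Fold: move[3]->D => DDDDRR (positions: [(0, 0), (0, -1), (0, -2), (0, -3), (0, -4), (1, -4), (2, -4)])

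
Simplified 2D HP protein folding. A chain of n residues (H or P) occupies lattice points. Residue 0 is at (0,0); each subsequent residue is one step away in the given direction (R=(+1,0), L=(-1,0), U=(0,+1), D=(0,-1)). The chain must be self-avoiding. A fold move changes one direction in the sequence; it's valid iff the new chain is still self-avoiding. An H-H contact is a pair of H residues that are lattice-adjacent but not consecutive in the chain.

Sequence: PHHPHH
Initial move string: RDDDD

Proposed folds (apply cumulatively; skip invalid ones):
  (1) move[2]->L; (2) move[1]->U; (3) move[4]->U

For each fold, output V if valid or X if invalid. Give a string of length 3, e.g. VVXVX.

Initial: RDDDD -> [(0, 0), (1, 0), (1, -1), (1, -2), (1, -3), (1, -4)]
Fold 1: move[2]->L => RDLDD VALID
Fold 2: move[1]->U => RULDD INVALID (collision), skipped
Fold 3: move[4]->U => RDLDU INVALID (collision), skipped

Answer: VXX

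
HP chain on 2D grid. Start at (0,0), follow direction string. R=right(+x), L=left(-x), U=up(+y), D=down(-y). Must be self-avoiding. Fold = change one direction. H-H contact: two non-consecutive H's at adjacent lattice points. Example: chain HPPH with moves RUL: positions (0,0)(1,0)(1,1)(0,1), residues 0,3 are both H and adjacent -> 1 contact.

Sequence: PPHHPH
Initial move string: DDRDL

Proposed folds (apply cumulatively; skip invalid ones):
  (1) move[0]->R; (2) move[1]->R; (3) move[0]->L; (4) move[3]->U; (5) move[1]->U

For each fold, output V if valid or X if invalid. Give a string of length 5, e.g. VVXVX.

Initial: DDRDL -> [(0, 0), (0, -1), (0, -2), (1, -2), (1, -3), (0, -3)]
Fold 1: move[0]->R => RDRDL VALID
Fold 2: move[1]->R => RRRDL VALID
Fold 3: move[0]->L => LRRDL INVALID (collision), skipped
Fold 4: move[3]->U => RRRUL VALID
Fold 5: move[1]->U => RURUL VALID

Answer: VVXVV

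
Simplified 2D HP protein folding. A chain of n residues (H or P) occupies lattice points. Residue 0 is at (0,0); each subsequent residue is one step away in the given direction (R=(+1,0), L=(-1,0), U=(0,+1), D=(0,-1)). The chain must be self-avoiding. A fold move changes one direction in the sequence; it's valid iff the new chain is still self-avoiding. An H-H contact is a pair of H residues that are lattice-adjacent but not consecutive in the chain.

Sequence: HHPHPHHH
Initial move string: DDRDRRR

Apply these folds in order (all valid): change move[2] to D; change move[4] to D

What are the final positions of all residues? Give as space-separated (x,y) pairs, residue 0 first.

Initial moves: DDRDRRR
Fold: move[2]->D => DDDDRRR (positions: [(0, 0), (0, -1), (0, -2), (0, -3), (0, -4), (1, -4), (2, -4), (3, -4)])
Fold: move[4]->D => DDDDDRR (positions: [(0, 0), (0, -1), (0, -2), (0, -3), (0, -4), (0, -5), (1, -5), (2, -5)])

Answer: (0,0) (0,-1) (0,-2) (0,-3) (0,-4) (0,-5) (1,-5) (2,-5)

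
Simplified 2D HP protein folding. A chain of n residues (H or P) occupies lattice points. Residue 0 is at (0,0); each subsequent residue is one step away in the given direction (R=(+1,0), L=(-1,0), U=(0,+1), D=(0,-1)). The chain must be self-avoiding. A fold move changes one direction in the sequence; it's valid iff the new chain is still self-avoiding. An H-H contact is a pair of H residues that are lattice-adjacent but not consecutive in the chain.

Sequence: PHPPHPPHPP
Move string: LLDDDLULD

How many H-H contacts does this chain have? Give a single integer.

Answer: 1

Derivation:
Positions: [(0, 0), (-1, 0), (-2, 0), (-2, -1), (-2, -2), (-2, -3), (-3, -3), (-3, -2), (-4, -2), (-4, -3)]
H-H contact: residue 4 @(-2,-2) - residue 7 @(-3, -2)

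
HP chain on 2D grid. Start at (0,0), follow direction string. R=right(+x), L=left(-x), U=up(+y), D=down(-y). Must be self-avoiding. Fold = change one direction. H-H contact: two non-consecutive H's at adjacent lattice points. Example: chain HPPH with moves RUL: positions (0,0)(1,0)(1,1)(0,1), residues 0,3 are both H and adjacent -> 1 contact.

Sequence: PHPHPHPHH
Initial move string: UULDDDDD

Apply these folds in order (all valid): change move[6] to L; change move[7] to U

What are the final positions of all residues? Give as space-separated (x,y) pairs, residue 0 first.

Initial moves: UULDDDDD
Fold: move[6]->L => UULDDDLD (positions: [(0, 0), (0, 1), (0, 2), (-1, 2), (-1, 1), (-1, 0), (-1, -1), (-2, -1), (-2, -2)])
Fold: move[7]->U => UULDDDLU (positions: [(0, 0), (0, 1), (0, 2), (-1, 2), (-1, 1), (-1, 0), (-1, -1), (-2, -1), (-2, 0)])

Answer: (0,0) (0,1) (0,2) (-1,2) (-1,1) (-1,0) (-1,-1) (-2,-1) (-2,0)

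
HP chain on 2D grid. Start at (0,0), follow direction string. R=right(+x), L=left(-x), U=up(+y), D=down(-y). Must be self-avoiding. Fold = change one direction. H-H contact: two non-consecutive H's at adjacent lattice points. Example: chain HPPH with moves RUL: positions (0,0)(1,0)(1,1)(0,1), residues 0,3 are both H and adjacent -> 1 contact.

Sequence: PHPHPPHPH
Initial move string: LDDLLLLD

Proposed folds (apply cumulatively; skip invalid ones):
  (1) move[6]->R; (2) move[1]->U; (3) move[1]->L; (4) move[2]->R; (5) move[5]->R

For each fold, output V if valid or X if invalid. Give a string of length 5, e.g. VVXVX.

Initial: LDDLLLLD -> [(0, 0), (-1, 0), (-1, -1), (-1, -2), (-2, -2), (-3, -2), (-4, -2), (-5, -2), (-5, -3)]
Fold 1: move[6]->R => LDDLLLRD INVALID (collision), skipped
Fold 2: move[1]->U => LUDLLLLD INVALID (collision), skipped
Fold 3: move[1]->L => LLDLLLLD VALID
Fold 4: move[2]->R => LLRLLLLD INVALID (collision), skipped
Fold 5: move[5]->R => LLDLLRLD INVALID (collision), skipped

Answer: XXVXX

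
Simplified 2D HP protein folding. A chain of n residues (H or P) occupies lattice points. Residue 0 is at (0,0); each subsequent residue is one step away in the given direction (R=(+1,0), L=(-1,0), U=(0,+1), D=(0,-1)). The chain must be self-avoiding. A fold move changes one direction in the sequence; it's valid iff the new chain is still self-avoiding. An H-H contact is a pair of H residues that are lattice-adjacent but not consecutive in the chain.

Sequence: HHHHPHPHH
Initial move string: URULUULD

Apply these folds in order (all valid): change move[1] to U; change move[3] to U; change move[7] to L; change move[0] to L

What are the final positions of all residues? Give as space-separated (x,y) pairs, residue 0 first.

Answer: (0,0) (-1,0) (-1,1) (-1,2) (-1,3) (-1,4) (-1,5) (-2,5) (-3,5)

Derivation:
Initial moves: URULUULD
Fold: move[1]->U => UUULUULD (positions: [(0, 0), (0, 1), (0, 2), (0, 3), (-1, 3), (-1, 4), (-1, 5), (-2, 5), (-2, 4)])
Fold: move[3]->U => UUUUUULD (positions: [(0, 0), (0, 1), (0, 2), (0, 3), (0, 4), (0, 5), (0, 6), (-1, 6), (-1, 5)])
Fold: move[7]->L => UUUUUULL (positions: [(0, 0), (0, 1), (0, 2), (0, 3), (0, 4), (0, 5), (0, 6), (-1, 6), (-2, 6)])
Fold: move[0]->L => LUUUUULL (positions: [(0, 0), (-1, 0), (-1, 1), (-1, 2), (-1, 3), (-1, 4), (-1, 5), (-2, 5), (-3, 5)])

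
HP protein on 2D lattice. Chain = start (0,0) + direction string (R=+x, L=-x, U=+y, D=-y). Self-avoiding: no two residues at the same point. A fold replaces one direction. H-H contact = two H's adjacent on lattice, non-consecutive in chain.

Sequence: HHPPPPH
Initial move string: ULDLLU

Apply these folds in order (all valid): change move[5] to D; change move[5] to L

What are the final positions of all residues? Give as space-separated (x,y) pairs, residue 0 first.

Answer: (0,0) (0,1) (-1,1) (-1,0) (-2,0) (-3,0) (-4,0)

Derivation:
Initial moves: ULDLLU
Fold: move[5]->D => ULDLLD (positions: [(0, 0), (0, 1), (-1, 1), (-1, 0), (-2, 0), (-3, 0), (-3, -1)])
Fold: move[5]->L => ULDLLL (positions: [(0, 0), (0, 1), (-1, 1), (-1, 0), (-2, 0), (-3, 0), (-4, 0)])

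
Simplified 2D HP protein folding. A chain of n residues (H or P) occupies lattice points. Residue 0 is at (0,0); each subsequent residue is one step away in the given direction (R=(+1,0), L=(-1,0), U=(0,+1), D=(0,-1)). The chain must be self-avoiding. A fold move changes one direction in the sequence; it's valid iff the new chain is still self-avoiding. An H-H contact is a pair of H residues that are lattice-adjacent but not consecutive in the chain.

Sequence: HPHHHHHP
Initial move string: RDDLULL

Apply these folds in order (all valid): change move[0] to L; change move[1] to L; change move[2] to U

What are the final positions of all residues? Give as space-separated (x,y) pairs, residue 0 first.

Initial moves: RDDLULL
Fold: move[0]->L => LDDLULL (positions: [(0, 0), (-1, 0), (-1, -1), (-1, -2), (-2, -2), (-2, -1), (-3, -1), (-4, -1)])
Fold: move[1]->L => LLDLULL (positions: [(0, 0), (-1, 0), (-2, 0), (-2, -1), (-3, -1), (-3, 0), (-4, 0), (-5, 0)])
Fold: move[2]->U => LLULULL (positions: [(0, 0), (-1, 0), (-2, 0), (-2, 1), (-3, 1), (-3, 2), (-4, 2), (-5, 2)])

Answer: (0,0) (-1,0) (-2,0) (-2,1) (-3,1) (-3,2) (-4,2) (-5,2)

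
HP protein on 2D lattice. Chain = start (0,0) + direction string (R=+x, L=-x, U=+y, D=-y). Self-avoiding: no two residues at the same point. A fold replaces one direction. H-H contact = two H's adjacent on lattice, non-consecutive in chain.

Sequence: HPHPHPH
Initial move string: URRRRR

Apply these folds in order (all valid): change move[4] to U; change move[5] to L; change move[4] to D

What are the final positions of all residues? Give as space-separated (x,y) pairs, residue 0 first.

Answer: (0,0) (0,1) (1,1) (2,1) (3,1) (3,0) (2,0)

Derivation:
Initial moves: URRRRR
Fold: move[4]->U => URRRUR (positions: [(0, 0), (0, 1), (1, 1), (2, 1), (3, 1), (3, 2), (4, 2)])
Fold: move[5]->L => URRRUL (positions: [(0, 0), (0, 1), (1, 1), (2, 1), (3, 1), (3, 2), (2, 2)])
Fold: move[4]->D => URRRDL (positions: [(0, 0), (0, 1), (1, 1), (2, 1), (3, 1), (3, 0), (2, 0)])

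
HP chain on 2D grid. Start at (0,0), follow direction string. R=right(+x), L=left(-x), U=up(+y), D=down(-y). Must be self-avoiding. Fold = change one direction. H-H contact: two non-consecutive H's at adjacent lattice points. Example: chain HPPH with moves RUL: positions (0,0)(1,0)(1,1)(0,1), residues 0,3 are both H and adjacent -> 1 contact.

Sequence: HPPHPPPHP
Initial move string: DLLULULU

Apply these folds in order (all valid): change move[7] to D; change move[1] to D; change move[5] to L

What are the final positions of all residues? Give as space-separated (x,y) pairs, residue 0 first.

Initial moves: DLLULULU
Fold: move[7]->D => DLLULULD (positions: [(0, 0), (0, -1), (-1, -1), (-2, -1), (-2, 0), (-3, 0), (-3, 1), (-4, 1), (-4, 0)])
Fold: move[1]->D => DDLULULD (positions: [(0, 0), (0, -1), (0, -2), (-1, -2), (-1, -1), (-2, -1), (-2, 0), (-3, 0), (-3, -1)])
Fold: move[5]->L => DDLULLLD (positions: [(0, 0), (0, -1), (0, -2), (-1, -2), (-1, -1), (-2, -1), (-3, -1), (-4, -1), (-4, -2)])

Answer: (0,0) (0,-1) (0,-2) (-1,-2) (-1,-1) (-2,-1) (-3,-1) (-4,-1) (-4,-2)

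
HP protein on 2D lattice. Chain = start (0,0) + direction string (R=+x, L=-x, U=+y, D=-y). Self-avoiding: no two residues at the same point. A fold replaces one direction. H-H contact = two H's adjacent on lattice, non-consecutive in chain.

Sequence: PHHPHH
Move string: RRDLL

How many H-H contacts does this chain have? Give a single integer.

Positions: [(0, 0), (1, 0), (2, 0), (2, -1), (1, -1), (0, -1)]
H-H contact: residue 1 @(1,0) - residue 4 @(1, -1)

Answer: 1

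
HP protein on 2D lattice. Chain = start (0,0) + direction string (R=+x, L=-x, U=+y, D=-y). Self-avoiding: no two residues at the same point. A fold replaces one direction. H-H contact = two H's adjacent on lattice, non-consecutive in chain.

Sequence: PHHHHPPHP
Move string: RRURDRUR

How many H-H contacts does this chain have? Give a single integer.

Answer: 1

Derivation:
Positions: [(0, 0), (1, 0), (2, 0), (2, 1), (3, 1), (3, 0), (4, 0), (4, 1), (5, 1)]
H-H contact: residue 4 @(3,1) - residue 7 @(4, 1)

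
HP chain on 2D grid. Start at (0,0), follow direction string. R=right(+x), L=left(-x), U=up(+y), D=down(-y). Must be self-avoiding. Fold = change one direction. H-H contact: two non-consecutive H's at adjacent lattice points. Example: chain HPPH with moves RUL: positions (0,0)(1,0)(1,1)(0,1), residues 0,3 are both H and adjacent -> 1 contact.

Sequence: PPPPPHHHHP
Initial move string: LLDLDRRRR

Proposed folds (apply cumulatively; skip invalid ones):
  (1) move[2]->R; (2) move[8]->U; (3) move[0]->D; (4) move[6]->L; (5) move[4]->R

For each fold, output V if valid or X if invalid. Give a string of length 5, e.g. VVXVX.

Answer: XVVXX

Derivation:
Initial: LLDLDRRRR -> [(0, 0), (-1, 0), (-2, 0), (-2, -1), (-3, -1), (-3, -2), (-2, -2), (-1, -2), (0, -2), (1, -2)]
Fold 1: move[2]->R => LLRLDRRRR INVALID (collision), skipped
Fold 2: move[8]->U => LLDLDRRRU VALID
Fold 3: move[0]->D => DLDLDRRRU VALID
Fold 4: move[6]->L => DLDLDRLRU INVALID (collision), skipped
Fold 5: move[4]->R => DLDLRRRRU INVALID (collision), skipped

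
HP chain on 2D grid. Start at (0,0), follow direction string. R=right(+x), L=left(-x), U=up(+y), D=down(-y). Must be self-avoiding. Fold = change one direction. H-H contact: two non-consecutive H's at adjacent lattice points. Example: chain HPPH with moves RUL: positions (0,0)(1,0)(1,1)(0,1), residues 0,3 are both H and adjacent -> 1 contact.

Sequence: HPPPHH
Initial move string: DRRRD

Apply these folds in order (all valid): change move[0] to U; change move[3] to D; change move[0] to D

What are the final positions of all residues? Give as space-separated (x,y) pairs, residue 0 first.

Answer: (0,0) (0,-1) (1,-1) (2,-1) (2,-2) (2,-3)

Derivation:
Initial moves: DRRRD
Fold: move[0]->U => URRRD (positions: [(0, 0), (0, 1), (1, 1), (2, 1), (3, 1), (3, 0)])
Fold: move[3]->D => URRDD (positions: [(0, 0), (0, 1), (1, 1), (2, 1), (2, 0), (2, -1)])
Fold: move[0]->D => DRRDD (positions: [(0, 0), (0, -1), (1, -1), (2, -1), (2, -2), (2, -3)])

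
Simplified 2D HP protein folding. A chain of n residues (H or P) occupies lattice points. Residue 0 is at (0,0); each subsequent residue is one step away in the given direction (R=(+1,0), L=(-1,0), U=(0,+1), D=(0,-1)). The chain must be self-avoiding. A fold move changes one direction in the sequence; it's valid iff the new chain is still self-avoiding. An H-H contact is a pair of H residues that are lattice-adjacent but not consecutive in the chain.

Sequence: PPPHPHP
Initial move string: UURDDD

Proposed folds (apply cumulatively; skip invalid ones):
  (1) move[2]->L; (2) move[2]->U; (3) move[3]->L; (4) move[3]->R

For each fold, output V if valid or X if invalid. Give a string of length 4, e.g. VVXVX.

Answer: VXVX

Derivation:
Initial: UURDDD -> [(0, 0), (0, 1), (0, 2), (1, 2), (1, 1), (1, 0), (1, -1)]
Fold 1: move[2]->L => UULDDD VALID
Fold 2: move[2]->U => UUUDDD INVALID (collision), skipped
Fold 3: move[3]->L => UULLDD VALID
Fold 4: move[3]->R => UULRDD INVALID (collision), skipped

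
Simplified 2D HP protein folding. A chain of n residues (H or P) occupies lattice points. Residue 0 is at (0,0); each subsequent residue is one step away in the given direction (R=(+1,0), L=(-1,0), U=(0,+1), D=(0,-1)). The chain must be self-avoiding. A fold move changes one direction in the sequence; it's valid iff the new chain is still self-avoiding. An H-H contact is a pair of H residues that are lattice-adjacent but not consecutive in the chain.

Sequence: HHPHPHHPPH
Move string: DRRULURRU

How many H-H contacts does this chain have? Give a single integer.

Answer: 1

Derivation:
Positions: [(0, 0), (0, -1), (1, -1), (2, -1), (2, 0), (1, 0), (1, 1), (2, 1), (3, 1), (3, 2)]
H-H contact: residue 0 @(0,0) - residue 5 @(1, 0)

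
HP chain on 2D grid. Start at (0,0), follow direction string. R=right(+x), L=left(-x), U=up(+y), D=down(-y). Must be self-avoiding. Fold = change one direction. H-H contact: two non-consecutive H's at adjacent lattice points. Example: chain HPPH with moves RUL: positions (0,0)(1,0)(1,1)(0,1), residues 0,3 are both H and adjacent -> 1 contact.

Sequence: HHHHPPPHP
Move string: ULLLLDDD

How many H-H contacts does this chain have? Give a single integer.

Answer: 0

Derivation:
Positions: [(0, 0), (0, 1), (-1, 1), (-2, 1), (-3, 1), (-4, 1), (-4, 0), (-4, -1), (-4, -2)]
No H-H contacts found.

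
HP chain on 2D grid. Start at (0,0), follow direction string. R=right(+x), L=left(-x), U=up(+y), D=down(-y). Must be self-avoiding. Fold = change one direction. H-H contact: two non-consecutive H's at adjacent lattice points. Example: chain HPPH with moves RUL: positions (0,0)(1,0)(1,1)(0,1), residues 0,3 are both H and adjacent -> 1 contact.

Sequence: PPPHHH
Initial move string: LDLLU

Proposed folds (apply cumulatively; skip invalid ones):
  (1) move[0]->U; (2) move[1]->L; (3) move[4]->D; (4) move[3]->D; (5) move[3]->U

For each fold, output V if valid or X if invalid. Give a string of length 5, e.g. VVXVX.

Answer: XVVVX

Derivation:
Initial: LDLLU -> [(0, 0), (-1, 0), (-1, -1), (-2, -1), (-3, -1), (-3, 0)]
Fold 1: move[0]->U => UDLLU INVALID (collision), skipped
Fold 2: move[1]->L => LLLLU VALID
Fold 3: move[4]->D => LLLLD VALID
Fold 4: move[3]->D => LLLDD VALID
Fold 5: move[3]->U => LLLUD INVALID (collision), skipped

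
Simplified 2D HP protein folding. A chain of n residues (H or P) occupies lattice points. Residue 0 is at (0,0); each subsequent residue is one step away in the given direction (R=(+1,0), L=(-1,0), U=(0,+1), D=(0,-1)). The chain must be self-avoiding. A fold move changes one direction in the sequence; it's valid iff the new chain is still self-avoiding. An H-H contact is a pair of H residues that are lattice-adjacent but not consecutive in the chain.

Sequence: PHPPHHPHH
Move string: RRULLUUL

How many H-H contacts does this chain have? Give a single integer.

Positions: [(0, 0), (1, 0), (2, 0), (2, 1), (1, 1), (0, 1), (0, 2), (0, 3), (-1, 3)]
H-H contact: residue 1 @(1,0) - residue 4 @(1, 1)

Answer: 1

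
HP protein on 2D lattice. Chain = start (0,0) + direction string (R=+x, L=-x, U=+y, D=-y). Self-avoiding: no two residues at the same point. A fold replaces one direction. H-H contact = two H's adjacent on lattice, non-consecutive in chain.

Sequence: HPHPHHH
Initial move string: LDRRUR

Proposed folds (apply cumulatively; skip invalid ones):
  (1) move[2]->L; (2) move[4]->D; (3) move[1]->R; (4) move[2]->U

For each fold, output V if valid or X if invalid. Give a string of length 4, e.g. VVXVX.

Answer: XVXX

Derivation:
Initial: LDRRUR -> [(0, 0), (-1, 0), (-1, -1), (0, -1), (1, -1), (1, 0), (2, 0)]
Fold 1: move[2]->L => LDLRUR INVALID (collision), skipped
Fold 2: move[4]->D => LDRRDR VALID
Fold 3: move[1]->R => LRRRDR INVALID (collision), skipped
Fold 4: move[2]->U => LDURDR INVALID (collision), skipped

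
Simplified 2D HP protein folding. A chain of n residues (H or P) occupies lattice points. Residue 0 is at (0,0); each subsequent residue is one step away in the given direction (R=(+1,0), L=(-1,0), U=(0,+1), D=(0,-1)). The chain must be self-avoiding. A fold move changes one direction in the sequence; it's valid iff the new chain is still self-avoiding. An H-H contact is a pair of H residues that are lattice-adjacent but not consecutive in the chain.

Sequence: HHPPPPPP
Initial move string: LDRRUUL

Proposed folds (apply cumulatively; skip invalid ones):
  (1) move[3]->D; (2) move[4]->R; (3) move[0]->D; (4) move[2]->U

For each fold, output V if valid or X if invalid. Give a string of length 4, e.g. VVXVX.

Initial: LDRRUUL -> [(0, 0), (-1, 0), (-1, -1), (0, -1), (1, -1), (1, 0), (1, 1), (0, 1)]
Fold 1: move[3]->D => LDRDUUL INVALID (collision), skipped
Fold 2: move[4]->R => LDRRRUL VALID
Fold 3: move[0]->D => DDRRRUL VALID
Fold 4: move[2]->U => DDURRUL INVALID (collision), skipped

Answer: XVVX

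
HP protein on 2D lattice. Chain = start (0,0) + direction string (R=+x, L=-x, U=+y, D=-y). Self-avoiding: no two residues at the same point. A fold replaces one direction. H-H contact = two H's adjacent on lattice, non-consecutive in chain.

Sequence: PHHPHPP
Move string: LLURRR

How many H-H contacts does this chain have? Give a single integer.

Positions: [(0, 0), (-1, 0), (-2, 0), (-2, 1), (-1, 1), (0, 1), (1, 1)]
H-H contact: residue 1 @(-1,0) - residue 4 @(-1, 1)

Answer: 1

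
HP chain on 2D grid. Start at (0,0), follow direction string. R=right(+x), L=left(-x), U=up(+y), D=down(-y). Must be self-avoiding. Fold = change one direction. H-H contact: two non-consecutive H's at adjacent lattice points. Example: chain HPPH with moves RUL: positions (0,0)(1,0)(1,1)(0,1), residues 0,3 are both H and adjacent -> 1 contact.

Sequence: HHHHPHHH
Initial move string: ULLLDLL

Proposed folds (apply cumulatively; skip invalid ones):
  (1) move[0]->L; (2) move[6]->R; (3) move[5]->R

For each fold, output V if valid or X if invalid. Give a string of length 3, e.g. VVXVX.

Initial: ULLLDLL -> [(0, 0), (0, 1), (-1, 1), (-2, 1), (-3, 1), (-3, 0), (-4, 0), (-5, 0)]
Fold 1: move[0]->L => LLLLDLL VALID
Fold 2: move[6]->R => LLLLDLR INVALID (collision), skipped
Fold 3: move[5]->R => LLLLDRL INVALID (collision), skipped

Answer: VXX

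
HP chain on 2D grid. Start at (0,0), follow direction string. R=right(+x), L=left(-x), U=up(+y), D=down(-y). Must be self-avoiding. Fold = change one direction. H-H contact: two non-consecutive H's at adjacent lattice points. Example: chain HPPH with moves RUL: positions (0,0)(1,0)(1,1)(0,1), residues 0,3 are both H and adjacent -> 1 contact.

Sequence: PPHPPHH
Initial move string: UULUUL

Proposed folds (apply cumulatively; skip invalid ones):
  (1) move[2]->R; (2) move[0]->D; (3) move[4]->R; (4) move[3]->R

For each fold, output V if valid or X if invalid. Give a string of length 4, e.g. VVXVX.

Answer: VXXV

Derivation:
Initial: UULUUL -> [(0, 0), (0, 1), (0, 2), (-1, 2), (-1, 3), (-1, 4), (-2, 4)]
Fold 1: move[2]->R => UURUUL VALID
Fold 2: move[0]->D => DURUUL INVALID (collision), skipped
Fold 3: move[4]->R => UURURL INVALID (collision), skipped
Fold 4: move[3]->R => UURRUL VALID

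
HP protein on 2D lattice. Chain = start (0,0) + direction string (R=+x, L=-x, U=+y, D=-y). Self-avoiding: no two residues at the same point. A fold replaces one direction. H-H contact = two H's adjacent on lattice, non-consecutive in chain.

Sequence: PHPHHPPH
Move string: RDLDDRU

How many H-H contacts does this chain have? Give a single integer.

Answer: 1

Derivation:
Positions: [(0, 0), (1, 0), (1, -1), (0, -1), (0, -2), (0, -3), (1, -3), (1, -2)]
H-H contact: residue 4 @(0,-2) - residue 7 @(1, -2)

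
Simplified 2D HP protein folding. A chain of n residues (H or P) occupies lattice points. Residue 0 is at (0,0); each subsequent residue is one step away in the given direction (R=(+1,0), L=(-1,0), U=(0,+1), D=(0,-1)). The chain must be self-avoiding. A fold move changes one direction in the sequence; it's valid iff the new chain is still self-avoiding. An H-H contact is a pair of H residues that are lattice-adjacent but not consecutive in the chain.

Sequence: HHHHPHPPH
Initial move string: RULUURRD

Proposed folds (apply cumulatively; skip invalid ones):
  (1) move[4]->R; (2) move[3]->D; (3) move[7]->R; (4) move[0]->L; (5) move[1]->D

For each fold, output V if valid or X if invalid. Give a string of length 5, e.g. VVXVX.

Initial: RULUURRD -> [(0, 0), (1, 0), (1, 1), (0, 1), (0, 2), (0, 3), (1, 3), (2, 3), (2, 2)]
Fold 1: move[4]->R => RULURRRD VALID
Fold 2: move[3]->D => RULDRRRD INVALID (collision), skipped
Fold 3: move[7]->R => RULURRRR VALID
Fold 4: move[0]->L => LULURRRR VALID
Fold 5: move[1]->D => LDLURRRR INVALID (collision), skipped

Answer: VXVVX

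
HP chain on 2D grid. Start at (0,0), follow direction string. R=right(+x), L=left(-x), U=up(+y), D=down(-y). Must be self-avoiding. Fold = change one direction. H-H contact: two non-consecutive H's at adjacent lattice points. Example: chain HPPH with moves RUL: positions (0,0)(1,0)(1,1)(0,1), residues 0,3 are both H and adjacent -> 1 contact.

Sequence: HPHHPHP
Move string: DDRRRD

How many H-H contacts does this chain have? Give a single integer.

Positions: [(0, 0), (0, -1), (0, -2), (1, -2), (2, -2), (3, -2), (3, -3)]
No H-H contacts found.

Answer: 0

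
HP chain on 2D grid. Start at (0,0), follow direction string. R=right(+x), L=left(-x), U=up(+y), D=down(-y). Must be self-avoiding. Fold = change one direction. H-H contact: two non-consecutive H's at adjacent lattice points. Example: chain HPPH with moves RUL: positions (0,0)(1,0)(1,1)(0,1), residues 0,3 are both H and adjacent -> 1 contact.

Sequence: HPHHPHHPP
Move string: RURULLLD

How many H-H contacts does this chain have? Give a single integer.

Answer: 1

Derivation:
Positions: [(0, 0), (1, 0), (1, 1), (2, 1), (2, 2), (1, 2), (0, 2), (-1, 2), (-1, 1)]
H-H contact: residue 2 @(1,1) - residue 5 @(1, 2)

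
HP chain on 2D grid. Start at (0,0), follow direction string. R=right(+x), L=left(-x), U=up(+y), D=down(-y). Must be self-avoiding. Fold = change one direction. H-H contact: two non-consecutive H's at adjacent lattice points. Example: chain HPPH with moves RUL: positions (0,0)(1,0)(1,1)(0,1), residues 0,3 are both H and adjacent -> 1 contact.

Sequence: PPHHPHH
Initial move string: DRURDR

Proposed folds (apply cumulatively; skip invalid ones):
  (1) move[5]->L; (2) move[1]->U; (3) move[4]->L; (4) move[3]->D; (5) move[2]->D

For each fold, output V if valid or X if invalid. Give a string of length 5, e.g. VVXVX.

Initial: DRURDR -> [(0, 0), (0, -1), (1, -1), (1, 0), (2, 0), (2, -1), (3, -1)]
Fold 1: move[5]->L => DRURDL INVALID (collision), skipped
Fold 2: move[1]->U => DUURDR INVALID (collision), skipped
Fold 3: move[4]->L => DRURLR INVALID (collision), skipped
Fold 4: move[3]->D => DRUDDR INVALID (collision), skipped
Fold 5: move[2]->D => DRDRDR VALID

Answer: XXXXV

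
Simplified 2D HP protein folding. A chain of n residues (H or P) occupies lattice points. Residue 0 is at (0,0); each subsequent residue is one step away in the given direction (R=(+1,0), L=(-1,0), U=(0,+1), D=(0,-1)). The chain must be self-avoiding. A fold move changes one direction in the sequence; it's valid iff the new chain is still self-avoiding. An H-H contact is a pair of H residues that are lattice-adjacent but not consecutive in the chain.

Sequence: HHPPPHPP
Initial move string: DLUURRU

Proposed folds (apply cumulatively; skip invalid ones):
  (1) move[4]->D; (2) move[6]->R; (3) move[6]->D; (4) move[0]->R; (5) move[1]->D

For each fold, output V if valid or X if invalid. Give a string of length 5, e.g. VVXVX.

Initial: DLUURRU -> [(0, 0), (0, -1), (-1, -1), (-1, 0), (-1, 1), (0, 1), (1, 1), (1, 2)]
Fold 1: move[4]->D => DLUUDRU INVALID (collision), skipped
Fold 2: move[6]->R => DLUURRR VALID
Fold 3: move[6]->D => DLUURRD VALID
Fold 4: move[0]->R => RLUURRD INVALID (collision), skipped
Fold 5: move[1]->D => DDUURRD INVALID (collision), skipped

Answer: XVVXX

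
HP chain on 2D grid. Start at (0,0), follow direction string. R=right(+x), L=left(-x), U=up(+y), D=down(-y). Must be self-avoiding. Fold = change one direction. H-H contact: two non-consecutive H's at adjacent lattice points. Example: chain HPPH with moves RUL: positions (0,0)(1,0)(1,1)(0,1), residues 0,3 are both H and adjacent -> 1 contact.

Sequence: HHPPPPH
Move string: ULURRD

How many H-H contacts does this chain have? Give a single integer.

Answer: 1

Derivation:
Positions: [(0, 0), (0, 1), (-1, 1), (-1, 2), (0, 2), (1, 2), (1, 1)]
H-H contact: residue 1 @(0,1) - residue 6 @(1, 1)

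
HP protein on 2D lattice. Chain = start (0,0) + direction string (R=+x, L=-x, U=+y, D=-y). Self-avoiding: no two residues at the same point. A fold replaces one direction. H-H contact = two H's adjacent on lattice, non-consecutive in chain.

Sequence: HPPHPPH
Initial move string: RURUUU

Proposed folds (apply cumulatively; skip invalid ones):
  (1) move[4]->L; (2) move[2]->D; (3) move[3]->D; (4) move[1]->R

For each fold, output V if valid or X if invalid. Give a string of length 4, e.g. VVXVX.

Answer: VXXV

Derivation:
Initial: RURUUU -> [(0, 0), (1, 0), (1, 1), (2, 1), (2, 2), (2, 3), (2, 4)]
Fold 1: move[4]->L => RURULU VALID
Fold 2: move[2]->D => RUDULU INVALID (collision), skipped
Fold 3: move[3]->D => RURDLU INVALID (collision), skipped
Fold 4: move[1]->R => RRRULU VALID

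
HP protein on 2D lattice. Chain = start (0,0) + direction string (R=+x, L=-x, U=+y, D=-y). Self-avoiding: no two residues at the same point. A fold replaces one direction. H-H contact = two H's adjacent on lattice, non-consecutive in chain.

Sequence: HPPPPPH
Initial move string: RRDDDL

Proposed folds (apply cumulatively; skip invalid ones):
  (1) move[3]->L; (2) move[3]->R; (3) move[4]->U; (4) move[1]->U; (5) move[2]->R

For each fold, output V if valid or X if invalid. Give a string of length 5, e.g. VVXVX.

Answer: VVXXV

Derivation:
Initial: RRDDDL -> [(0, 0), (1, 0), (2, 0), (2, -1), (2, -2), (2, -3), (1, -3)]
Fold 1: move[3]->L => RRDLDL VALID
Fold 2: move[3]->R => RRDRDL VALID
Fold 3: move[4]->U => RRDRUL INVALID (collision), skipped
Fold 4: move[1]->U => RUDRDL INVALID (collision), skipped
Fold 5: move[2]->R => RRRRDL VALID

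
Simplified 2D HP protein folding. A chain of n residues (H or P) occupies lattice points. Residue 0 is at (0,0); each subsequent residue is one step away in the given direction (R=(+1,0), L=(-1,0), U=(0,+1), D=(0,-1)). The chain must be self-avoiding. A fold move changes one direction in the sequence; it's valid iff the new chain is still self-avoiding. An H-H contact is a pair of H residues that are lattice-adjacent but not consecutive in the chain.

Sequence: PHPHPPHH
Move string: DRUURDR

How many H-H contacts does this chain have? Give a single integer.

Answer: 1

Derivation:
Positions: [(0, 0), (0, -1), (1, -1), (1, 0), (1, 1), (2, 1), (2, 0), (3, 0)]
H-H contact: residue 3 @(1,0) - residue 6 @(2, 0)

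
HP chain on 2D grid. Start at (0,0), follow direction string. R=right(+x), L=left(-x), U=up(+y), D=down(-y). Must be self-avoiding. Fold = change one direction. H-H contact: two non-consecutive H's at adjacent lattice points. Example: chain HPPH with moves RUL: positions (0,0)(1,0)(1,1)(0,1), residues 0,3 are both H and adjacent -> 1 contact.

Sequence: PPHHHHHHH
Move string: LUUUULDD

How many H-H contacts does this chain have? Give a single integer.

Answer: 2

Derivation:
Positions: [(0, 0), (-1, 0), (-1, 1), (-1, 2), (-1, 3), (-1, 4), (-2, 4), (-2, 3), (-2, 2)]
H-H contact: residue 3 @(-1,2) - residue 8 @(-2, 2)
H-H contact: residue 4 @(-1,3) - residue 7 @(-2, 3)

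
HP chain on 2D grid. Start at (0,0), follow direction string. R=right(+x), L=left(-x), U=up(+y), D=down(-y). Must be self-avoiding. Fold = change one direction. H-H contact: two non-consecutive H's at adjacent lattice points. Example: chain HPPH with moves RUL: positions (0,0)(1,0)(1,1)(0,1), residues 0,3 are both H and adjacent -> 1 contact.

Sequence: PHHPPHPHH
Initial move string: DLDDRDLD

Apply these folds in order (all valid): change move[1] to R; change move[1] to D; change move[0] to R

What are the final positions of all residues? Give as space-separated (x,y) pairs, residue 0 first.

Initial moves: DLDDRDLD
Fold: move[1]->R => DRDDRDLD (positions: [(0, 0), (0, -1), (1, -1), (1, -2), (1, -3), (2, -3), (2, -4), (1, -4), (1, -5)])
Fold: move[1]->D => DDDDRDLD (positions: [(0, 0), (0, -1), (0, -2), (0, -3), (0, -4), (1, -4), (1, -5), (0, -5), (0, -6)])
Fold: move[0]->R => RDDDRDLD (positions: [(0, 0), (1, 0), (1, -1), (1, -2), (1, -3), (2, -3), (2, -4), (1, -4), (1, -5)])

Answer: (0,0) (1,0) (1,-1) (1,-2) (1,-3) (2,-3) (2,-4) (1,-4) (1,-5)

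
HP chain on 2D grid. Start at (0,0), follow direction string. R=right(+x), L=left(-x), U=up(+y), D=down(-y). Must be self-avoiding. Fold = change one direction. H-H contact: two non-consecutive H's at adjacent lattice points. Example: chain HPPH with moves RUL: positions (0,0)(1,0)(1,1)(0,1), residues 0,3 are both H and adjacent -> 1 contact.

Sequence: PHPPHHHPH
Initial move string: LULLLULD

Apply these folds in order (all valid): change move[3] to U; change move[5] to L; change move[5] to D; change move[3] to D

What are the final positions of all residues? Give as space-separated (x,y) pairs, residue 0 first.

Answer: (0,0) (-1,0) (-1,1) (-2,1) (-2,0) (-3,0) (-3,-1) (-4,-1) (-4,-2)

Derivation:
Initial moves: LULLLULD
Fold: move[3]->U => LULULULD (positions: [(0, 0), (-1, 0), (-1, 1), (-2, 1), (-2, 2), (-3, 2), (-3, 3), (-4, 3), (-4, 2)])
Fold: move[5]->L => LULULLLD (positions: [(0, 0), (-1, 0), (-1, 1), (-2, 1), (-2, 2), (-3, 2), (-4, 2), (-5, 2), (-5, 1)])
Fold: move[5]->D => LULULDLD (positions: [(0, 0), (-1, 0), (-1, 1), (-2, 1), (-2, 2), (-3, 2), (-3, 1), (-4, 1), (-4, 0)])
Fold: move[3]->D => LULDLDLD (positions: [(0, 0), (-1, 0), (-1, 1), (-2, 1), (-2, 0), (-3, 0), (-3, -1), (-4, -1), (-4, -2)])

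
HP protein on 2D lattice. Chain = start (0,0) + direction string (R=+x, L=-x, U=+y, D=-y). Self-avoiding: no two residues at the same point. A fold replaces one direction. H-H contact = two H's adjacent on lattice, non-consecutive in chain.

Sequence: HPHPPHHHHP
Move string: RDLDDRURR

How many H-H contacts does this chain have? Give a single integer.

Answer: 1

Derivation:
Positions: [(0, 0), (1, 0), (1, -1), (0, -1), (0, -2), (0, -3), (1, -3), (1, -2), (2, -2), (3, -2)]
H-H contact: residue 2 @(1,-1) - residue 7 @(1, -2)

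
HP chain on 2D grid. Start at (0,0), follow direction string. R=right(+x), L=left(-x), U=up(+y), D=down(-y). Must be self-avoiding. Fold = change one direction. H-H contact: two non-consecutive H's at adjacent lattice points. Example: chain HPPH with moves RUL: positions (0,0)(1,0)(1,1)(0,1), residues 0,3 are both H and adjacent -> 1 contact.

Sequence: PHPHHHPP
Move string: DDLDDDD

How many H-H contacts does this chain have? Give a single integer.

Answer: 0

Derivation:
Positions: [(0, 0), (0, -1), (0, -2), (-1, -2), (-1, -3), (-1, -4), (-1, -5), (-1, -6)]
No H-H contacts found.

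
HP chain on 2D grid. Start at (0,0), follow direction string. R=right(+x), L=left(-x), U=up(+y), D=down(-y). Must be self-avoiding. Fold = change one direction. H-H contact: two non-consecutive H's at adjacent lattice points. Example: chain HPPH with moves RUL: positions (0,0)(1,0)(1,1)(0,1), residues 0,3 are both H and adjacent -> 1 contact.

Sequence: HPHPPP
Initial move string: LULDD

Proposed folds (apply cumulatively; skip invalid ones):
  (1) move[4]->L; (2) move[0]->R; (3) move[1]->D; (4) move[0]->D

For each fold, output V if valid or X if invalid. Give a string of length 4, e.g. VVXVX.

Initial: LULDD -> [(0, 0), (-1, 0), (-1, 1), (-2, 1), (-2, 0), (-2, -1)]
Fold 1: move[4]->L => LULDL VALID
Fold 2: move[0]->R => RULDL INVALID (collision), skipped
Fold 3: move[1]->D => LDLDL VALID
Fold 4: move[0]->D => DDLDL VALID

Answer: VXVV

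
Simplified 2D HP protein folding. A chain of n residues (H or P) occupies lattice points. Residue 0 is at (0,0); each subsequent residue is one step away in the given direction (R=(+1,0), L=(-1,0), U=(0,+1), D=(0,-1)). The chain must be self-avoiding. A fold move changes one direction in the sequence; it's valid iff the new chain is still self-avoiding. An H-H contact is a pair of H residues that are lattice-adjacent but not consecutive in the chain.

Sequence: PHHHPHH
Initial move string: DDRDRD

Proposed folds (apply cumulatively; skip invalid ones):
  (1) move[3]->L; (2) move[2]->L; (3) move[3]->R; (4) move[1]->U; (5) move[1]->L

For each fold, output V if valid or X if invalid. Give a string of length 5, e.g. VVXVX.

Answer: XVXXV

Derivation:
Initial: DDRDRD -> [(0, 0), (0, -1), (0, -2), (1, -2), (1, -3), (2, -3), (2, -4)]
Fold 1: move[3]->L => DDRLRD INVALID (collision), skipped
Fold 2: move[2]->L => DDLDRD VALID
Fold 3: move[3]->R => DDLRRD INVALID (collision), skipped
Fold 4: move[1]->U => DULDRD INVALID (collision), skipped
Fold 5: move[1]->L => DLLDRD VALID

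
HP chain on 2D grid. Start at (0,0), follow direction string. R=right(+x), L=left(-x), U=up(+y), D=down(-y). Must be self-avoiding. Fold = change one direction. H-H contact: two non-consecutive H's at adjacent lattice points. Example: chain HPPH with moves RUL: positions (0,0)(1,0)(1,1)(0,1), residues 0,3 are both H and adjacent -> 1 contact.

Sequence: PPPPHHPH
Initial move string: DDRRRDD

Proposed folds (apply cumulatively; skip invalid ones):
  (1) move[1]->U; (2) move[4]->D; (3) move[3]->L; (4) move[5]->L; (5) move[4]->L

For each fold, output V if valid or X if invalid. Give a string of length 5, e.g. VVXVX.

Answer: XVXVX

Derivation:
Initial: DDRRRDD -> [(0, 0), (0, -1), (0, -2), (1, -2), (2, -2), (3, -2), (3, -3), (3, -4)]
Fold 1: move[1]->U => DURRRDD INVALID (collision), skipped
Fold 2: move[4]->D => DDRRDDD VALID
Fold 3: move[3]->L => DDRLDDD INVALID (collision), skipped
Fold 4: move[5]->L => DDRRDLD VALID
Fold 5: move[4]->L => DDRRLLD INVALID (collision), skipped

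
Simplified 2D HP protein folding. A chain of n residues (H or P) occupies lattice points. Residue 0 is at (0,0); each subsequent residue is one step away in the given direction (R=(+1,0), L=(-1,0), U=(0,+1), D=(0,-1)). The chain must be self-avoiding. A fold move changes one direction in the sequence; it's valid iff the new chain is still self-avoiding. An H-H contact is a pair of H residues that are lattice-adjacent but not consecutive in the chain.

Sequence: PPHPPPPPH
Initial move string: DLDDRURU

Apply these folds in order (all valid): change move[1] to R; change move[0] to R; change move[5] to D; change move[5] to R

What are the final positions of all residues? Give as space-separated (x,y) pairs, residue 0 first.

Initial moves: DLDDRURU
Fold: move[1]->R => DRDDRURU (positions: [(0, 0), (0, -1), (1, -1), (1, -2), (1, -3), (2, -3), (2, -2), (3, -2), (3, -1)])
Fold: move[0]->R => RRDDRURU (positions: [(0, 0), (1, 0), (2, 0), (2, -1), (2, -2), (3, -2), (3, -1), (4, -1), (4, 0)])
Fold: move[5]->D => RRDDRDRU (positions: [(0, 0), (1, 0), (2, 0), (2, -1), (2, -2), (3, -2), (3, -3), (4, -3), (4, -2)])
Fold: move[5]->R => RRDDRRRU (positions: [(0, 0), (1, 0), (2, 0), (2, -1), (2, -2), (3, -2), (4, -2), (5, -2), (5, -1)])

Answer: (0,0) (1,0) (2,0) (2,-1) (2,-2) (3,-2) (4,-2) (5,-2) (5,-1)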